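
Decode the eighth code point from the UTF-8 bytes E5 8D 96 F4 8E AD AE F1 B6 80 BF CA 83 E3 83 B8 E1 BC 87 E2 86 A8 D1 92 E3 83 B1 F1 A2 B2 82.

U+0452

Offset 0: leading byte 0xE5 = 11100101 → 3-byte char #1 = E5 8D 96.
Offset 3: leading byte 0xF4 = 11110100 → 4-byte char #2 = F4 8E AD AE.
Offset 7: leading byte 0xF1 = 11110001 → 4-byte char #3 = F1 B6 80 BF.
Offset 11: leading byte 0xCA = 11001010 → 2-byte char #4 = CA 83.
Offset 13: leading byte 0xE3 = 11100011 → 3-byte char #5 = E3 83 B8.
Offset 16: leading byte 0xE1 = 11100001 → 3-byte char #6 = E1 BC 87.
Offset 19: leading byte 0xE2 = 11100010 → 3-byte char #7 = E2 86 A8.
Offset 22: leading byte 0xD1 = 11010001 → 2-byte char #8 = D1 92.
Leading byte 0xD1 = 11010001 matches 110xxxxx → 2-byte sequence.
Byte 1: 0xD1 = 11010001, payload 10001 (5 bits).
Byte 2: 0x92 = 10010010 (10xxxxxx ✓), payload 010010.
Concatenate: 10001010010 = 0x452 (11 bits → U+0452).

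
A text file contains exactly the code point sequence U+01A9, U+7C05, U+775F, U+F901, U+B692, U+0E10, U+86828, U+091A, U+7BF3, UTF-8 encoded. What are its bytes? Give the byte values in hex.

U+01A9: 2-byte form → C6 A9.
U+7C05: 3-byte form → E7 B0 85.
U+775F: 3-byte form → E7 9D 9F.
U+F901: 3-byte form → EF A4 81.
U+B692: 3-byte form → EB 9A 92.
U+0E10: 3-byte form → E0 B8 90.
U+86828: 4-byte form → F2 86 A0 A8.
U+091A: 3-byte form → E0 A4 9A.
U+7BF3: 3-byte form → E7 AF B3.
Concatenated (27 bytes): C6 A9 E7 B0 85 E7 9D 9F EF A4 81 EB 9A 92 E0 B8 90 F2 86 A0 A8 E0 A4 9A E7 AF B3.

C6 A9 E7 B0 85 E7 9D 9F EF A4 81 EB 9A 92 E0 B8 90 F2 86 A0 A8 E0 A4 9A E7 AF B3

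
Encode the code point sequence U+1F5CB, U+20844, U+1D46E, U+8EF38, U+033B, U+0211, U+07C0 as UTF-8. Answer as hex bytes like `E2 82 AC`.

F0 9F 97 8B F0 A0 A1 84 F0 9D 91 AE F2 8E BC B8 CC BB C8 91 DF 80

U+1F5CB: 4-byte form → F0 9F 97 8B.
U+20844: 4-byte form → F0 A0 A1 84.
U+1D46E: 4-byte form → F0 9D 91 AE.
U+8EF38: 4-byte form → F2 8E BC B8.
U+033B: 2-byte form → CC BB.
U+0211: 2-byte form → C8 91.
U+07C0: 2-byte form → DF 80.
Concatenated (22 bytes): F0 9F 97 8B F0 A0 A1 84 F0 9D 91 AE F2 8E BC B8 CC BB C8 91 DF 80.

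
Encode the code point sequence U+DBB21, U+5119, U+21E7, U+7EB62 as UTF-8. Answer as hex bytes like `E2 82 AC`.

U+DBB21: 4-byte form → F3 9B AC A1.
U+5119: 3-byte form → E5 84 99.
U+21E7: 3-byte form → E2 87 A7.
U+7EB62: 4-byte form → F1 BE AD A2.
Concatenated (14 bytes): F3 9B AC A1 E5 84 99 E2 87 A7 F1 BE AD A2.

F3 9B AC A1 E5 84 99 E2 87 A7 F1 BE AD A2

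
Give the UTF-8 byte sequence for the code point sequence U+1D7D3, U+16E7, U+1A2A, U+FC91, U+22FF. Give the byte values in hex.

U+1D7D3: 4-byte form → F0 9D 9F 93.
U+16E7: 3-byte form → E1 9B A7.
U+1A2A: 3-byte form → E1 A8 AA.
U+FC91: 3-byte form → EF B2 91.
U+22FF: 3-byte form → E2 8B BF.
Concatenated (16 bytes): F0 9D 9F 93 E1 9B A7 E1 A8 AA EF B2 91 E2 8B BF.

F0 9D 9F 93 E1 9B A7 E1 A8 AA EF B2 91 E2 8B BF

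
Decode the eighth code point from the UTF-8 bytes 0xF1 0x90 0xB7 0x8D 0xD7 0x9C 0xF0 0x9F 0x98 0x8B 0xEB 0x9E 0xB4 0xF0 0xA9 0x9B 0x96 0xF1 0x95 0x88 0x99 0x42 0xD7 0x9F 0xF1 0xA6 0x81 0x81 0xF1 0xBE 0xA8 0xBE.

Offset 0: leading byte 0xF1 = 11110001 → 4-byte char #1 = F1 90 B7 8D.
Offset 4: leading byte 0xD7 = 11010111 → 2-byte char #2 = D7 9C.
Offset 6: leading byte 0xF0 = 11110000 → 4-byte char #3 = F0 9F 98 8B.
Offset 10: leading byte 0xEB = 11101011 → 3-byte char #4 = EB 9E B4.
Offset 13: leading byte 0xF0 = 11110000 → 4-byte char #5 = F0 A9 9B 96.
Offset 17: leading byte 0xF1 = 11110001 → 4-byte char #6 = F1 95 88 99.
Offset 21: leading byte 0x42 = 01000010 → 1-byte char #7 = 42.
Offset 22: leading byte 0xD7 = 11010111 → 2-byte char #8 = D7 9F.
Leading byte 0xD7 = 11010111 matches 110xxxxx → 2-byte sequence.
Byte 1: 0xD7 = 11010111, payload 10111 (5 bits).
Byte 2: 0x9F = 10011111 (10xxxxxx ✓), payload 011111.
Concatenate: 10111011111 = 0x5DF (11 bits → U+05DF).

U+05DF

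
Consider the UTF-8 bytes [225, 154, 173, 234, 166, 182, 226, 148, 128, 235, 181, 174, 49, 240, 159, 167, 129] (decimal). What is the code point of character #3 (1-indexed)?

U+2500

Offset 0: leading byte 0xE1 = 11100001 → 3-byte char #1 = E1 9A AD.
Offset 3: leading byte 0xEA = 11101010 → 3-byte char #2 = EA A6 B6.
Offset 6: leading byte 0xE2 = 11100010 → 3-byte char #3 = E2 94 80.
Leading byte 0xE2 = 11100010 matches 1110xxxx → 3-byte sequence.
Byte 1: 0xE2 = 11100010, payload 0010 (4 bits).
Byte 2: 0x94 = 10010100 (10xxxxxx ✓), payload 010100.
Byte 3: 0x80 = 10000000 (10xxxxxx ✓), payload 000000.
Concatenate: 0010010100000000 = 0x2500 (16 bits → U+2500).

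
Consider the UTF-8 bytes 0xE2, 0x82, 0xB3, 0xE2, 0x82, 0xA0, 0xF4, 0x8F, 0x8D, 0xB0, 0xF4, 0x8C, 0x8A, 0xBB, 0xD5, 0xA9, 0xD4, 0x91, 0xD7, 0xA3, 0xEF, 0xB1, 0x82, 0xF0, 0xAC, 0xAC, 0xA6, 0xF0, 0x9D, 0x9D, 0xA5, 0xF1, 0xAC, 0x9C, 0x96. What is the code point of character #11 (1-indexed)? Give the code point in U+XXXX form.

Offset 0: leading byte 0xE2 = 11100010 → 3-byte char #1 = E2 82 B3.
Offset 3: leading byte 0xE2 = 11100010 → 3-byte char #2 = E2 82 A0.
Offset 6: leading byte 0xF4 = 11110100 → 4-byte char #3 = F4 8F 8D B0.
Offset 10: leading byte 0xF4 = 11110100 → 4-byte char #4 = F4 8C 8A BB.
Offset 14: leading byte 0xD5 = 11010101 → 2-byte char #5 = D5 A9.
Offset 16: leading byte 0xD4 = 11010100 → 2-byte char #6 = D4 91.
Offset 18: leading byte 0xD7 = 11010111 → 2-byte char #7 = D7 A3.
Offset 20: leading byte 0xEF = 11101111 → 3-byte char #8 = EF B1 82.
Offset 23: leading byte 0xF0 = 11110000 → 4-byte char #9 = F0 AC AC A6.
Offset 27: leading byte 0xF0 = 11110000 → 4-byte char #10 = F0 9D 9D A5.
Offset 31: leading byte 0xF1 = 11110001 → 4-byte char #11 = F1 AC 9C 96.
Leading byte 0xF1 = 11110001 matches 11110xxx → 4-byte sequence.
Byte 1: 0xF1 = 11110001, payload 001 (3 bits).
Byte 2: 0xAC = 10101100 (10xxxxxx ✓), payload 101100.
Byte 3: 0x9C = 10011100 (10xxxxxx ✓), payload 011100.
Byte 4: 0x96 = 10010110 (10xxxxxx ✓), payload 010110.
Concatenate: 001101100011100010110 = 0x6C716 (21 bits → U+6C716).

U+6C716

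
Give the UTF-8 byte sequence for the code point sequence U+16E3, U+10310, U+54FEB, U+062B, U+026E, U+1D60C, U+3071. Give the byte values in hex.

E1 9B A3 F0 90 8C 90 F1 94 BF AB D8 AB C9 AE F0 9D 98 8C E3 81 B1

U+16E3: 3-byte form → E1 9B A3.
U+10310: 4-byte form → F0 90 8C 90.
U+54FEB: 4-byte form → F1 94 BF AB.
U+062B: 2-byte form → D8 AB.
U+026E: 2-byte form → C9 AE.
U+1D60C: 4-byte form → F0 9D 98 8C.
U+3071: 3-byte form → E3 81 B1.
Concatenated (22 bytes): E1 9B A3 F0 90 8C 90 F1 94 BF AB D8 AB C9 AE F0 9D 98 8C E3 81 B1.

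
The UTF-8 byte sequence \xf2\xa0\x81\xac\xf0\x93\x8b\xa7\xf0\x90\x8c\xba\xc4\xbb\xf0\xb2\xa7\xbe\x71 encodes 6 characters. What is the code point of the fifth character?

Offset 0: leading byte 0xF2 = 11110010 → 4-byte char #1 = F2 A0 81 AC.
Offset 4: leading byte 0xF0 = 11110000 → 4-byte char #2 = F0 93 8B A7.
Offset 8: leading byte 0xF0 = 11110000 → 4-byte char #3 = F0 90 8C BA.
Offset 12: leading byte 0xC4 = 11000100 → 2-byte char #4 = C4 BB.
Offset 14: leading byte 0xF0 = 11110000 → 4-byte char #5 = F0 B2 A7 BE.
Leading byte 0xF0 = 11110000 matches 11110xxx → 4-byte sequence.
Byte 1: 0xF0 = 11110000, payload 000 (3 bits).
Byte 2: 0xB2 = 10110010 (10xxxxxx ✓), payload 110010.
Byte 3: 0xA7 = 10100111 (10xxxxxx ✓), payload 100111.
Byte 4: 0xBE = 10111110 (10xxxxxx ✓), payload 111110.
Concatenate: 000110010100111111110 = 0x329FE (21 bits → U+329FE).

U+329FE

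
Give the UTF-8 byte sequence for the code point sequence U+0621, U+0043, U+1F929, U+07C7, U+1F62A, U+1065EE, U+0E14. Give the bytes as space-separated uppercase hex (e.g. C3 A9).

D8 A1 43 F0 9F A4 A9 DF 87 F0 9F 98 AA F4 86 97 AE E0 B8 94

U+0621: 2-byte form → D8 A1.
U+0043: 1-byte form → 43.
U+1F929: 4-byte form → F0 9F A4 A9.
U+07C7: 2-byte form → DF 87.
U+1F62A: 4-byte form → F0 9F 98 AA.
U+1065EE: 4-byte form → F4 86 97 AE.
U+0E14: 3-byte form → E0 B8 94.
Concatenated (20 bytes): D8 A1 43 F0 9F A4 A9 DF 87 F0 9F 98 AA F4 86 97 AE E0 B8 94.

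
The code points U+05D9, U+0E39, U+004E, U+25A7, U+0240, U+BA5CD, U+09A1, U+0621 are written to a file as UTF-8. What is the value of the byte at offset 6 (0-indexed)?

0xE2

U+05D9 → 2-byte form D7 99 at offsets 0–1.
U+0E39 → 3-byte form E0 B8 B9 at offsets 2–4.
U+004E → 1-byte form 4E at offsets 5–5.
U+25A7 → 3-byte form E2 96 A7 at offsets 6–8.
Offset 6 falls in char 4's range; it's byte 1 of E2 96 A7 = 0xE2.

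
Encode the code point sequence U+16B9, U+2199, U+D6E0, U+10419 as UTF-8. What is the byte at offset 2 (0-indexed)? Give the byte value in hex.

U+16B9 → 3-byte form E1 9A B9 at offsets 0–2.
Offset 2 falls in char 1's range; it's byte 3 of E1 9A B9 = 0xB9.

0xB9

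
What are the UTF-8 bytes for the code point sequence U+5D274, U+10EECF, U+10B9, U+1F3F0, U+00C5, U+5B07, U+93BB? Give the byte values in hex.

F1 9D 89 B4 F4 8E BB 8F E1 82 B9 F0 9F 8F B0 C3 85 E5 AC 87 E9 8E BB

U+5D274: 4-byte form → F1 9D 89 B4.
U+10EECF: 4-byte form → F4 8E BB 8F.
U+10B9: 3-byte form → E1 82 B9.
U+1F3F0: 4-byte form → F0 9F 8F B0.
U+00C5: 2-byte form → C3 85.
U+5B07: 3-byte form → E5 AC 87.
U+93BB: 3-byte form → E9 8E BB.
Concatenated (23 bytes): F1 9D 89 B4 F4 8E BB 8F E1 82 B9 F0 9F 8F B0 C3 85 E5 AC 87 E9 8E BB.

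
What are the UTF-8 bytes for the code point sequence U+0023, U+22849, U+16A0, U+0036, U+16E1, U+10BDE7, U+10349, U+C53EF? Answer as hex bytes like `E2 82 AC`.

U+0023: 1-byte form → 23.
U+22849: 4-byte form → F0 A2 A1 89.
U+16A0: 3-byte form → E1 9A A0.
U+0036: 1-byte form → 36.
U+16E1: 3-byte form → E1 9B A1.
U+10BDE7: 4-byte form → F4 8B B7 A7.
U+10349: 4-byte form → F0 90 8D 89.
U+C53EF: 4-byte form → F3 85 8F AF.
Concatenated (24 bytes): 23 F0 A2 A1 89 E1 9A A0 36 E1 9B A1 F4 8B B7 A7 F0 90 8D 89 F3 85 8F AF.

23 F0 A2 A1 89 E1 9A A0 36 E1 9B A1 F4 8B B7 A7 F0 90 8D 89 F3 85 8F AF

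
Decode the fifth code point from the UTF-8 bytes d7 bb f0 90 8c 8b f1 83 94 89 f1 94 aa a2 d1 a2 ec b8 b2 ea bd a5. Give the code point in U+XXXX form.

U+0462

Offset 0: leading byte 0xD7 = 11010111 → 2-byte char #1 = D7 BB.
Offset 2: leading byte 0xF0 = 11110000 → 4-byte char #2 = F0 90 8C 8B.
Offset 6: leading byte 0xF1 = 11110001 → 4-byte char #3 = F1 83 94 89.
Offset 10: leading byte 0xF1 = 11110001 → 4-byte char #4 = F1 94 AA A2.
Offset 14: leading byte 0xD1 = 11010001 → 2-byte char #5 = D1 A2.
Leading byte 0xD1 = 11010001 matches 110xxxxx → 2-byte sequence.
Byte 1: 0xD1 = 11010001, payload 10001 (5 bits).
Byte 2: 0xA2 = 10100010 (10xxxxxx ✓), payload 100010.
Concatenate: 10001100010 = 0x462 (11 bits → U+0462).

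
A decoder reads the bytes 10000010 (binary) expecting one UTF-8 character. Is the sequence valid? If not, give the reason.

Byte 0x82 = 10000010 has the form 10xxxxxx — a continuation byte — but there is no preceding leading byte.

invalid (continuation byte with no leading byte)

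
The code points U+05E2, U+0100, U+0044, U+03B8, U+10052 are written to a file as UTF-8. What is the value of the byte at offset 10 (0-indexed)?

U+05E2 → 2-byte form D7 A2 at offsets 0–1.
U+0100 → 2-byte form C4 80 at offsets 2–3.
U+0044 → 1-byte form 44 at offsets 4–4.
U+03B8 → 2-byte form CE B8 at offsets 5–6.
U+10052 → 4-byte form F0 90 81 92 at offsets 7–10.
Offset 10 falls in char 5's range; it's byte 4 of F0 90 81 92 = 0x92.

0x92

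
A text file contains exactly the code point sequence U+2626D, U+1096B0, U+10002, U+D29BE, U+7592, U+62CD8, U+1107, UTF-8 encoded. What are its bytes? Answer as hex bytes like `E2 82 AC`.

F0 A6 89 AD F4 89 9A B0 F0 90 80 82 F3 92 A6 BE E7 96 92 F1 A2 B3 98 E1 84 87

U+2626D: 4-byte form → F0 A6 89 AD.
U+1096B0: 4-byte form → F4 89 9A B0.
U+10002: 4-byte form → F0 90 80 82.
U+D29BE: 4-byte form → F3 92 A6 BE.
U+7592: 3-byte form → E7 96 92.
U+62CD8: 4-byte form → F1 A2 B3 98.
U+1107: 3-byte form → E1 84 87.
Concatenated (26 bytes): F0 A6 89 AD F4 89 9A B0 F0 90 80 82 F3 92 A6 BE E7 96 92 F1 A2 B3 98 E1 84 87.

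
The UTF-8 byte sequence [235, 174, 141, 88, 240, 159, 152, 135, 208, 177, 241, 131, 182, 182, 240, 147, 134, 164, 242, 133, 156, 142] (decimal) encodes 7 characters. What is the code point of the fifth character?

U+43DB6

Offset 0: leading byte 0xEB = 11101011 → 3-byte char #1 = EB AE 8D.
Offset 3: leading byte 0x58 = 01011000 → 1-byte char #2 = 58.
Offset 4: leading byte 0xF0 = 11110000 → 4-byte char #3 = F0 9F 98 87.
Offset 8: leading byte 0xD0 = 11010000 → 2-byte char #4 = D0 B1.
Offset 10: leading byte 0xF1 = 11110001 → 4-byte char #5 = F1 83 B6 B6.
Leading byte 0xF1 = 11110001 matches 11110xxx → 4-byte sequence.
Byte 1: 0xF1 = 11110001, payload 001 (3 bits).
Byte 2: 0x83 = 10000011 (10xxxxxx ✓), payload 000011.
Byte 3: 0xB6 = 10110110 (10xxxxxx ✓), payload 110110.
Byte 4: 0xB6 = 10110110 (10xxxxxx ✓), payload 110110.
Concatenate: 001000011110110110110 = 0x43DB6 (21 bits → U+43DB6).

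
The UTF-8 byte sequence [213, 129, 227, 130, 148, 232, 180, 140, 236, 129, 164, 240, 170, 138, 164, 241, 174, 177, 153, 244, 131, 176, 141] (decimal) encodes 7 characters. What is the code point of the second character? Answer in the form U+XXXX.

U+3094

Offset 0: leading byte 0xD5 = 11010101 → 2-byte char #1 = D5 81.
Offset 2: leading byte 0xE3 = 11100011 → 3-byte char #2 = E3 82 94.
Leading byte 0xE3 = 11100011 matches 1110xxxx → 3-byte sequence.
Byte 1: 0xE3 = 11100011, payload 0011 (4 bits).
Byte 2: 0x82 = 10000010 (10xxxxxx ✓), payload 000010.
Byte 3: 0x94 = 10010100 (10xxxxxx ✓), payload 010100.
Concatenate: 0011000010010100 = 0x3094 (16 bits → U+3094).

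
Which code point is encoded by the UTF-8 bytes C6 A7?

Leading byte 0xC6 = 11000110 matches 110xxxxx → 2-byte sequence.
Byte 1: 0xC6 = 11000110, payload 00110 (5 bits).
Byte 2: 0xA7 = 10100111 (10xxxxxx ✓), payload 100111.
Concatenate: 00110100111 = 0x1A7 (11 bits → U+01A7).

U+01A7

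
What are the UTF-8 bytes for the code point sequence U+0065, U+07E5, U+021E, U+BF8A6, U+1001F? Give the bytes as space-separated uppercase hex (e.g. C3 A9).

65 DF A5 C8 9E F2 BF A2 A6 F0 90 80 9F

U+0065: 1-byte form → 65.
U+07E5: 2-byte form → DF A5.
U+021E: 2-byte form → C8 9E.
U+BF8A6: 4-byte form → F2 BF A2 A6.
U+1001F: 4-byte form → F0 90 80 9F.
Concatenated (13 bytes): 65 DF A5 C8 9E F2 BF A2 A6 F0 90 80 9F.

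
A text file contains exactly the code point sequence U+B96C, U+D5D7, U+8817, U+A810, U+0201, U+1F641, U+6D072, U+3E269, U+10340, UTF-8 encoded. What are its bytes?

EB A5 AC ED 97 97 E8 A0 97 EA A0 90 C8 81 F0 9F 99 81 F1 AD 81 B2 F0 BE 89 A9 F0 90 8D 80

U+B96C: 3-byte form → EB A5 AC.
U+D5D7: 3-byte form → ED 97 97.
U+8817: 3-byte form → E8 A0 97.
U+A810: 3-byte form → EA A0 90.
U+0201: 2-byte form → C8 81.
U+1F641: 4-byte form → F0 9F 99 81.
U+6D072: 4-byte form → F1 AD 81 B2.
U+3E269: 4-byte form → F0 BE 89 A9.
U+10340: 4-byte form → F0 90 8D 80.
Concatenated (30 bytes): EB A5 AC ED 97 97 E8 A0 97 EA A0 90 C8 81 F0 9F 99 81 F1 AD 81 B2 F0 BE 89 A9 F0 90 8D 80.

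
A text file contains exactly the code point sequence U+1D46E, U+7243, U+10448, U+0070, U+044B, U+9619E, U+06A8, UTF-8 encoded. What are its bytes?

F0 9D 91 AE E7 89 83 F0 90 91 88 70 D1 8B F2 96 86 9E DA A8

U+1D46E: 4-byte form → F0 9D 91 AE.
U+7243: 3-byte form → E7 89 83.
U+10448: 4-byte form → F0 90 91 88.
U+0070: 1-byte form → 70.
U+044B: 2-byte form → D1 8B.
U+9619E: 4-byte form → F2 96 86 9E.
U+06A8: 2-byte form → DA A8.
Concatenated (20 bytes): F0 9D 91 AE E7 89 83 F0 90 91 88 70 D1 8B F2 96 86 9E DA A8.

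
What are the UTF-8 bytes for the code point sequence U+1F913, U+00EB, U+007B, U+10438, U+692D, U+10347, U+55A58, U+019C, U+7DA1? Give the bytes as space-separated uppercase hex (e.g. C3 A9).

U+1F913: 4-byte form → F0 9F A4 93.
U+00EB: 2-byte form → C3 AB.
U+007B: 1-byte form → 7B.
U+10438: 4-byte form → F0 90 90 B8.
U+692D: 3-byte form → E6 A4 AD.
U+10347: 4-byte form → F0 90 8D 87.
U+55A58: 4-byte form → F1 95 A9 98.
U+019C: 2-byte form → C6 9C.
U+7DA1: 3-byte form → E7 B6 A1.
Concatenated (27 bytes): F0 9F A4 93 C3 AB 7B F0 90 90 B8 E6 A4 AD F0 90 8D 87 F1 95 A9 98 C6 9C E7 B6 A1.

F0 9F A4 93 C3 AB 7B F0 90 90 B8 E6 A4 AD F0 90 8D 87 F1 95 A9 98 C6 9C E7 B6 A1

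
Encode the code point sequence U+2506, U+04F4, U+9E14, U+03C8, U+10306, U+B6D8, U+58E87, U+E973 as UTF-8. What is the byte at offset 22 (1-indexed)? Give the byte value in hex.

1-indexed offset 22 is 0-indexed offset 21.
U+2506 → 3-byte form E2 94 86 at offsets 0–2.
U+04F4 → 2-byte form D3 B4 at offsets 3–4.
U+9E14 → 3-byte form E9 B8 94 at offsets 5–7.
U+03C8 → 2-byte form CF 88 at offsets 8–9.
U+10306 → 4-byte form F0 90 8C 86 at offsets 10–13.
U+B6D8 → 3-byte form EB 9B 98 at offsets 14–16.
U+58E87 → 4-byte form F1 98 BA 87 at offsets 17–20.
U+E973 → 3-byte form EE A5 B3 at offsets 21–23.
Offset 21 falls in char 8's range; it's byte 1 of EE A5 B3 = 0xEE.

0xEE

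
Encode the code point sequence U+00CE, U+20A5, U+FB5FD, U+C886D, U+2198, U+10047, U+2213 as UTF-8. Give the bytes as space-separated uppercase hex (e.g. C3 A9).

U+00CE: 2-byte form → C3 8E.
U+20A5: 3-byte form → E2 82 A5.
U+FB5FD: 4-byte form → F3 BB 97 BD.
U+C886D: 4-byte form → F3 88 A1 AD.
U+2198: 3-byte form → E2 86 98.
U+10047: 4-byte form → F0 90 81 87.
U+2213: 3-byte form → E2 88 93.
Concatenated (23 bytes): C3 8E E2 82 A5 F3 BB 97 BD F3 88 A1 AD E2 86 98 F0 90 81 87 E2 88 93.

C3 8E E2 82 A5 F3 BB 97 BD F3 88 A1 AD E2 86 98 F0 90 81 87 E2 88 93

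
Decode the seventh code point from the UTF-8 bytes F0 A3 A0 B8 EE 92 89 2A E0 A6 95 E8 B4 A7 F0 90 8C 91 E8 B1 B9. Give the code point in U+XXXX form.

Offset 0: leading byte 0xF0 = 11110000 → 4-byte char #1 = F0 A3 A0 B8.
Offset 4: leading byte 0xEE = 11101110 → 3-byte char #2 = EE 92 89.
Offset 7: leading byte 0x2A = 00101010 → 1-byte char #3 = 2A.
Offset 8: leading byte 0xE0 = 11100000 → 3-byte char #4 = E0 A6 95.
Offset 11: leading byte 0xE8 = 11101000 → 3-byte char #5 = E8 B4 A7.
Offset 14: leading byte 0xF0 = 11110000 → 4-byte char #6 = F0 90 8C 91.
Offset 18: leading byte 0xE8 = 11101000 → 3-byte char #7 = E8 B1 B9.
Leading byte 0xE8 = 11101000 matches 1110xxxx → 3-byte sequence.
Byte 1: 0xE8 = 11101000, payload 1000 (4 bits).
Byte 2: 0xB1 = 10110001 (10xxxxxx ✓), payload 110001.
Byte 3: 0xB9 = 10111001 (10xxxxxx ✓), payload 111001.
Concatenate: 1000110001111001 = 0x8C79 (16 bits → U+8C79).

U+8C79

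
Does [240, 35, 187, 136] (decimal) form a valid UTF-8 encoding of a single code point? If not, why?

Leading byte 0xF0 = 11110000 → 4-byte form.
Byte 2 is 0x23 = 00100011, which is not 10xxxxxx — expected a continuation byte.

invalid (non-continuation byte where continuation expected)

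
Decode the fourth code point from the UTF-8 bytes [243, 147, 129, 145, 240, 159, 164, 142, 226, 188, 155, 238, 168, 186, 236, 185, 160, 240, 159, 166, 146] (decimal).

Offset 0: leading byte 0xF3 = 11110011 → 4-byte char #1 = F3 93 81 91.
Offset 4: leading byte 0xF0 = 11110000 → 4-byte char #2 = F0 9F A4 8E.
Offset 8: leading byte 0xE2 = 11100010 → 3-byte char #3 = E2 BC 9B.
Offset 11: leading byte 0xEE = 11101110 → 3-byte char #4 = EE A8 BA.
Leading byte 0xEE = 11101110 matches 1110xxxx → 3-byte sequence.
Byte 1: 0xEE = 11101110, payload 1110 (4 bits).
Byte 2: 0xA8 = 10101000 (10xxxxxx ✓), payload 101000.
Byte 3: 0xBA = 10111010 (10xxxxxx ✓), payload 111010.
Concatenate: 1110101000111010 = 0xEA3A (16 bits → U+EA3A).

U+EA3A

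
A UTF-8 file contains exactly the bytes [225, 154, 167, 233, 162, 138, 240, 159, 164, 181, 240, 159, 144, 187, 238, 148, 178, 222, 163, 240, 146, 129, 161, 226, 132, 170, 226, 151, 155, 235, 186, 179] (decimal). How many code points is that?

Byte at offset 0: 0xE1 = 11100001 → 3-byte char (#1). Advance 3.
Byte at offset 3: 0xE9 = 11101001 → 3-byte char (#2). Advance 3.
Byte at offset 6: 0xF0 = 11110000 → 4-byte char (#3). Advance 4.
Byte at offset 10: 0xF0 = 11110000 → 4-byte char (#4). Advance 4.
Byte at offset 14: 0xEE = 11101110 → 3-byte char (#5). Advance 3.
Byte at offset 17: 0xDE = 11011110 → 2-byte char (#6). Advance 2.
Byte at offset 19: 0xF0 = 11110000 → 4-byte char (#7). Advance 4.
Byte at offset 23: 0xE2 = 11100010 → 3-byte char (#8). Advance 3.
Byte at offset 26: 0xE2 = 11100010 → 3-byte char (#9). Advance 3.
Byte at offset 29: 0xEB = 11101011 → 3-byte char (#10). Advance 3.
Reached end at offset 32 after 10 code points.

10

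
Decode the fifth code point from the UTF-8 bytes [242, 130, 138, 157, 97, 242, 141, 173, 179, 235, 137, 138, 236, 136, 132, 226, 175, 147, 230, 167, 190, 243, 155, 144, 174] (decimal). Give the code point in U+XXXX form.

U+C204

Offset 0: leading byte 0xF2 = 11110010 → 4-byte char #1 = F2 82 8A 9D.
Offset 4: leading byte 0x61 = 01100001 → 1-byte char #2 = 61.
Offset 5: leading byte 0xF2 = 11110010 → 4-byte char #3 = F2 8D AD B3.
Offset 9: leading byte 0xEB = 11101011 → 3-byte char #4 = EB 89 8A.
Offset 12: leading byte 0xEC = 11101100 → 3-byte char #5 = EC 88 84.
Leading byte 0xEC = 11101100 matches 1110xxxx → 3-byte sequence.
Byte 1: 0xEC = 11101100, payload 1100 (4 bits).
Byte 2: 0x88 = 10001000 (10xxxxxx ✓), payload 001000.
Byte 3: 0x84 = 10000100 (10xxxxxx ✓), payload 000100.
Concatenate: 1100001000000100 = 0xC204 (16 bits → U+C204).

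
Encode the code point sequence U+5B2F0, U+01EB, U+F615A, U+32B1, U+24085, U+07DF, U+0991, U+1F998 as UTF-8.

F1 9B 8B B0 C7 AB F3 B6 85 9A E3 8A B1 F0 A4 82 85 DF 9F E0 A6 91 F0 9F A6 98

U+5B2F0: 4-byte form → F1 9B 8B B0.
U+01EB: 2-byte form → C7 AB.
U+F615A: 4-byte form → F3 B6 85 9A.
U+32B1: 3-byte form → E3 8A B1.
U+24085: 4-byte form → F0 A4 82 85.
U+07DF: 2-byte form → DF 9F.
U+0991: 3-byte form → E0 A6 91.
U+1F998: 4-byte form → F0 9F A6 98.
Concatenated (26 bytes): F1 9B 8B B0 C7 AB F3 B6 85 9A E3 8A B1 F0 A4 82 85 DF 9F E0 A6 91 F0 9F A6 98.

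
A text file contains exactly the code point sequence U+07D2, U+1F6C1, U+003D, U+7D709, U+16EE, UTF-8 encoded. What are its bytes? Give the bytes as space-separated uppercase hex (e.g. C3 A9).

DF 92 F0 9F 9B 81 3D F1 BD 9C 89 E1 9B AE

U+07D2: 2-byte form → DF 92.
U+1F6C1: 4-byte form → F0 9F 9B 81.
U+003D: 1-byte form → 3D.
U+7D709: 4-byte form → F1 BD 9C 89.
U+16EE: 3-byte form → E1 9B AE.
Concatenated (14 bytes): DF 92 F0 9F 9B 81 3D F1 BD 9C 89 E1 9B AE.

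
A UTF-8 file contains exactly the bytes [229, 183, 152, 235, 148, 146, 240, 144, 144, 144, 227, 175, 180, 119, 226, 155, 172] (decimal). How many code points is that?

6

Byte at offset 0: 0xE5 = 11100101 → 3-byte char (#1). Advance 3.
Byte at offset 3: 0xEB = 11101011 → 3-byte char (#2). Advance 3.
Byte at offset 6: 0xF0 = 11110000 → 4-byte char (#3). Advance 4.
Byte at offset 10: 0xE3 = 11100011 → 3-byte char (#4). Advance 3.
Byte at offset 13: 0x77 = 01110111 → 1-byte char (#5). Advance 1.
Byte at offset 14: 0xE2 = 11100010 → 3-byte char (#6). Advance 3.
Reached end at offset 17 after 6 code points.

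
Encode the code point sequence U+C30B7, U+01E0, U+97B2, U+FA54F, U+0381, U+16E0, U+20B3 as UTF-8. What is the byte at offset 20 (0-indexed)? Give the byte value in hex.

U+C30B7 → 4-byte form F3 83 82 B7 at offsets 0–3.
U+01E0 → 2-byte form C7 A0 at offsets 4–5.
U+97B2 → 3-byte form E9 9E B2 at offsets 6–8.
U+FA54F → 4-byte form F3 BA 95 8F at offsets 9–12.
U+0381 → 2-byte form CE 81 at offsets 13–14.
U+16E0 → 3-byte form E1 9B A0 at offsets 15–17.
U+20B3 → 3-byte form E2 82 B3 at offsets 18–20.
Offset 20 falls in char 7's range; it's byte 3 of E2 82 B3 = 0xB3.

0xB3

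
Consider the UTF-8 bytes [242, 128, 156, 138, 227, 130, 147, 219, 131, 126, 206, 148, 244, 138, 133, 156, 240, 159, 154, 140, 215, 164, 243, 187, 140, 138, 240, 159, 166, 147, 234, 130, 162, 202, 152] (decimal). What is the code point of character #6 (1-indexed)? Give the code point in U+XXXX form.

U+10A15C

Offset 0: leading byte 0xF2 = 11110010 → 4-byte char #1 = F2 80 9C 8A.
Offset 4: leading byte 0xE3 = 11100011 → 3-byte char #2 = E3 82 93.
Offset 7: leading byte 0xDB = 11011011 → 2-byte char #3 = DB 83.
Offset 9: leading byte 0x7E = 01111110 → 1-byte char #4 = 7E.
Offset 10: leading byte 0xCE = 11001110 → 2-byte char #5 = CE 94.
Offset 12: leading byte 0xF4 = 11110100 → 4-byte char #6 = F4 8A 85 9C.
Leading byte 0xF4 = 11110100 matches 11110xxx → 4-byte sequence.
Byte 1: 0xF4 = 11110100, payload 100 (3 bits).
Byte 2: 0x8A = 10001010 (10xxxxxx ✓), payload 001010.
Byte 3: 0x85 = 10000101 (10xxxxxx ✓), payload 000101.
Byte 4: 0x9C = 10011100 (10xxxxxx ✓), payload 011100.
Concatenate: 100001010000101011100 = 0x10A15C (21 bits → U+10A15C).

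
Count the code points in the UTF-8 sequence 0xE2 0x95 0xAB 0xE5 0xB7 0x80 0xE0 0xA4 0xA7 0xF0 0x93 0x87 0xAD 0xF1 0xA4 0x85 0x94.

Byte at offset 0: 0xE2 = 11100010 → 3-byte char (#1). Advance 3.
Byte at offset 3: 0xE5 = 11100101 → 3-byte char (#2). Advance 3.
Byte at offset 6: 0xE0 = 11100000 → 3-byte char (#3). Advance 3.
Byte at offset 9: 0xF0 = 11110000 → 4-byte char (#4). Advance 4.
Byte at offset 13: 0xF1 = 11110001 → 4-byte char (#5). Advance 4.
Reached end at offset 17 after 5 code points.

5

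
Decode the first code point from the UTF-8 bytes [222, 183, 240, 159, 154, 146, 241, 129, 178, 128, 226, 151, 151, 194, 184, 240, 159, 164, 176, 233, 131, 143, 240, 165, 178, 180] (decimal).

U+07B7

Offset 0: leading byte 0xDE = 11011110 → 2-byte char #1 = DE B7.
Leading byte 0xDE = 11011110 matches 110xxxxx → 2-byte sequence.
Byte 1: 0xDE = 11011110, payload 11110 (5 bits).
Byte 2: 0xB7 = 10110111 (10xxxxxx ✓), payload 110111.
Concatenate: 11110110111 = 0x7B7 (11 bits → U+07B7).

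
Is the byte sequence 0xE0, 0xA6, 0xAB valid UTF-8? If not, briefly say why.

valid

Leading byte 0xE0 = 11100000 → 3-byte form.
Continuation bytes 0xA6=10100110, 0xAB=10101011 all match 10xxxxxx.
Decoded value 0x9AB is ≥ 0x800 (shortest form) and not a surrogate.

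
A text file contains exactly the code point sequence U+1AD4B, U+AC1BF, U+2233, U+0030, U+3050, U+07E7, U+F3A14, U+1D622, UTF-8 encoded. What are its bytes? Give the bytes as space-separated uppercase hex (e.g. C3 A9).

F0 9A B5 8B F2 AC 86 BF E2 88 B3 30 E3 81 90 DF A7 F3 B3 A8 94 F0 9D 98 A2

U+1AD4B: 4-byte form → F0 9A B5 8B.
U+AC1BF: 4-byte form → F2 AC 86 BF.
U+2233: 3-byte form → E2 88 B3.
U+0030: 1-byte form → 30.
U+3050: 3-byte form → E3 81 90.
U+07E7: 2-byte form → DF A7.
U+F3A14: 4-byte form → F3 B3 A8 94.
U+1D622: 4-byte form → F0 9D 98 A2.
Concatenated (25 bytes): F0 9A B5 8B F2 AC 86 BF E2 88 B3 30 E3 81 90 DF A7 F3 B3 A8 94 F0 9D 98 A2.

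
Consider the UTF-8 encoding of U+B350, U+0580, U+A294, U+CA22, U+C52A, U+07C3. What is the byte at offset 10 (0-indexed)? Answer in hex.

0xA2

U+B350 → 3-byte form EB 8D 90 at offsets 0–2.
U+0580 → 2-byte form D6 80 at offsets 3–4.
U+A294 → 3-byte form EA 8A 94 at offsets 5–7.
U+CA22 → 3-byte form EC A8 A2 at offsets 8–10.
Offset 10 falls in char 4's range; it's byte 3 of EC A8 A2 = 0xA2.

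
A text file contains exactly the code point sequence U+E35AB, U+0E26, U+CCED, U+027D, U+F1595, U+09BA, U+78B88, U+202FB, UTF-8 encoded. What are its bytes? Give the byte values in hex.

F3 A3 96 AB E0 B8 A6 EC B3 AD C9 BD F3 B1 96 95 E0 A6 BA F1 B8 AE 88 F0 A0 8B BB

U+E35AB: 4-byte form → F3 A3 96 AB.
U+0E26: 3-byte form → E0 B8 A6.
U+CCED: 3-byte form → EC B3 AD.
U+027D: 2-byte form → C9 BD.
U+F1595: 4-byte form → F3 B1 96 95.
U+09BA: 3-byte form → E0 A6 BA.
U+78B88: 4-byte form → F1 B8 AE 88.
U+202FB: 4-byte form → F0 A0 8B BB.
Concatenated (27 bytes): F3 A3 96 AB E0 B8 A6 EC B3 AD C9 BD F3 B1 96 95 E0 A6 BA F1 B8 AE 88 F0 A0 8B BB.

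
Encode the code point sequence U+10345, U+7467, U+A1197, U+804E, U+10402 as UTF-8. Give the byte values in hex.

F0 90 8D 85 E7 91 A7 F2 A1 86 97 E8 81 8E F0 90 90 82

U+10345: 4-byte form → F0 90 8D 85.
U+7467: 3-byte form → E7 91 A7.
U+A1197: 4-byte form → F2 A1 86 97.
U+804E: 3-byte form → E8 81 8E.
U+10402: 4-byte form → F0 90 90 82.
Concatenated (18 bytes): F0 90 8D 85 E7 91 A7 F2 A1 86 97 E8 81 8E F0 90 90 82.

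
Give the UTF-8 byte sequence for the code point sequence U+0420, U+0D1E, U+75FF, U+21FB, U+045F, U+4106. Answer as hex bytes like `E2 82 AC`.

D0 A0 E0 B4 9E E7 97 BF E2 87 BB D1 9F E4 84 86

U+0420: 2-byte form → D0 A0.
U+0D1E: 3-byte form → E0 B4 9E.
U+75FF: 3-byte form → E7 97 BF.
U+21FB: 3-byte form → E2 87 BB.
U+045F: 2-byte form → D1 9F.
U+4106: 3-byte form → E4 84 86.
Concatenated (16 bytes): D0 A0 E0 B4 9E E7 97 BF E2 87 BB D1 9F E4 84 86.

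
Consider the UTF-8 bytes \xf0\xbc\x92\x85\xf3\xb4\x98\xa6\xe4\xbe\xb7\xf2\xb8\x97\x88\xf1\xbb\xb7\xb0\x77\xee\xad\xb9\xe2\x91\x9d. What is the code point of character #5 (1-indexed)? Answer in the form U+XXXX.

U+7BDF0

Offset 0: leading byte 0xF0 = 11110000 → 4-byte char #1 = F0 BC 92 85.
Offset 4: leading byte 0xF3 = 11110011 → 4-byte char #2 = F3 B4 98 A6.
Offset 8: leading byte 0xE4 = 11100100 → 3-byte char #3 = E4 BE B7.
Offset 11: leading byte 0xF2 = 11110010 → 4-byte char #4 = F2 B8 97 88.
Offset 15: leading byte 0xF1 = 11110001 → 4-byte char #5 = F1 BB B7 B0.
Leading byte 0xF1 = 11110001 matches 11110xxx → 4-byte sequence.
Byte 1: 0xF1 = 11110001, payload 001 (3 bits).
Byte 2: 0xBB = 10111011 (10xxxxxx ✓), payload 111011.
Byte 3: 0xB7 = 10110111 (10xxxxxx ✓), payload 110111.
Byte 4: 0xB0 = 10110000 (10xxxxxx ✓), payload 110000.
Concatenate: 001111011110111110000 = 0x7BDF0 (21 bits → U+7BDF0).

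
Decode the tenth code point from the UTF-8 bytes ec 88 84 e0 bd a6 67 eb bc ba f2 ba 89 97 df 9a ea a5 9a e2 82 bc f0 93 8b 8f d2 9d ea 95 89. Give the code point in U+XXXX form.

Offset 0: leading byte 0xEC = 11101100 → 3-byte char #1 = EC 88 84.
Offset 3: leading byte 0xE0 = 11100000 → 3-byte char #2 = E0 BD A6.
Offset 6: leading byte 0x67 = 01100111 → 1-byte char #3 = 67.
Offset 7: leading byte 0xEB = 11101011 → 3-byte char #4 = EB BC BA.
Offset 10: leading byte 0xF2 = 11110010 → 4-byte char #5 = F2 BA 89 97.
Offset 14: leading byte 0xDF = 11011111 → 2-byte char #6 = DF 9A.
Offset 16: leading byte 0xEA = 11101010 → 3-byte char #7 = EA A5 9A.
Offset 19: leading byte 0xE2 = 11100010 → 3-byte char #8 = E2 82 BC.
Offset 22: leading byte 0xF0 = 11110000 → 4-byte char #9 = F0 93 8B 8F.
Offset 26: leading byte 0xD2 = 11010010 → 2-byte char #10 = D2 9D.
Leading byte 0xD2 = 11010010 matches 110xxxxx → 2-byte sequence.
Byte 1: 0xD2 = 11010010, payload 10010 (5 bits).
Byte 2: 0x9D = 10011101 (10xxxxxx ✓), payload 011101.
Concatenate: 10010011101 = 0x49D (11 bits → U+049D).

U+049D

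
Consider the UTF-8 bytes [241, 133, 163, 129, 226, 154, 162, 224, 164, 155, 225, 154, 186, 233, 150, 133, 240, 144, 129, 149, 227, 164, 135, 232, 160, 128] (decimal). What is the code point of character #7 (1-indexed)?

Offset 0: leading byte 0xF1 = 11110001 → 4-byte char #1 = F1 85 A3 81.
Offset 4: leading byte 0xE2 = 11100010 → 3-byte char #2 = E2 9A A2.
Offset 7: leading byte 0xE0 = 11100000 → 3-byte char #3 = E0 A4 9B.
Offset 10: leading byte 0xE1 = 11100001 → 3-byte char #4 = E1 9A BA.
Offset 13: leading byte 0xE9 = 11101001 → 3-byte char #5 = E9 96 85.
Offset 16: leading byte 0xF0 = 11110000 → 4-byte char #6 = F0 90 81 95.
Offset 20: leading byte 0xE3 = 11100011 → 3-byte char #7 = E3 A4 87.
Leading byte 0xE3 = 11100011 matches 1110xxxx → 3-byte sequence.
Byte 1: 0xE3 = 11100011, payload 0011 (4 bits).
Byte 2: 0xA4 = 10100100 (10xxxxxx ✓), payload 100100.
Byte 3: 0x87 = 10000111 (10xxxxxx ✓), payload 000111.
Concatenate: 0011100100000111 = 0x3907 (16 bits → U+3907).

U+3907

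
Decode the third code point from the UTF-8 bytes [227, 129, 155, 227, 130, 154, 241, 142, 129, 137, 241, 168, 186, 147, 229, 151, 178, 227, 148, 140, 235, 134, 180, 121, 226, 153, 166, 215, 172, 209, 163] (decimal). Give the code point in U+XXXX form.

U+4E049

Offset 0: leading byte 0xE3 = 11100011 → 3-byte char #1 = E3 81 9B.
Offset 3: leading byte 0xE3 = 11100011 → 3-byte char #2 = E3 82 9A.
Offset 6: leading byte 0xF1 = 11110001 → 4-byte char #3 = F1 8E 81 89.
Leading byte 0xF1 = 11110001 matches 11110xxx → 4-byte sequence.
Byte 1: 0xF1 = 11110001, payload 001 (3 bits).
Byte 2: 0x8E = 10001110 (10xxxxxx ✓), payload 001110.
Byte 3: 0x81 = 10000001 (10xxxxxx ✓), payload 000001.
Byte 4: 0x89 = 10001001 (10xxxxxx ✓), payload 001001.
Concatenate: 001001110000001001001 = 0x4E049 (21 bits → U+4E049).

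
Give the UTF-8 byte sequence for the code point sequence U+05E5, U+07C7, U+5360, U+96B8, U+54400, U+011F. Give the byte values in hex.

U+05E5: 2-byte form → D7 A5.
U+07C7: 2-byte form → DF 87.
U+5360: 3-byte form → E5 8D A0.
U+96B8: 3-byte form → E9 9A B8.
U+54400: 4-byte form → F1 94 90 80.
U+011F: 2-byte form → C4 9F.
Concatenated (16 bytes): D7 A5 DF 87 E5 8D A0 E9 9A B8 F1 94 90 80 C4 9F.

D7 A5 DF 87 E5 8D A0 E9 9A B8 F1 94 90 80 C4 9F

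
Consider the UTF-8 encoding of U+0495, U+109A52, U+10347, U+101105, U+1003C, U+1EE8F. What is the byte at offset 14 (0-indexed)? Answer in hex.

U+0495 → 2-byte form D2 95 at offsets 0–1.
U+109A52 → 4-byte form F4 89 A9 92 at offsets 2–5.
U+10347 → 4-byte form F0 90 8D 87 at offsets 6–9.
U+101105 → 4-byte form F4 81 84 85 at offsets 10–13.
U+1003C → 4-byte form F0 90 80 BC at offsets 14–17.
Offset 14 falls in char 5's range; it's byte 1 of F0 90 80 BC = 0xF0.

0xF0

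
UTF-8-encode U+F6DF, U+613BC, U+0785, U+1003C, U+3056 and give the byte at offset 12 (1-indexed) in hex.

1-indexed offset 12 is 0-indexed offset 11.
U+F6DF → 3-byte form EF 9B 9F at offsets 0–2.
U+613BC → 4-byte form F1 A1 8E BC at offsets 3–6.
U+0785 → 2-byte form DE 85 at offsets 7–8.
U+1003C → 4-byte form F0 90 80 BC at offsets 9–12.
Offset 11 falls in char 4's range; it's byte 3 of F0 90 80 BC = 0x80.

0x80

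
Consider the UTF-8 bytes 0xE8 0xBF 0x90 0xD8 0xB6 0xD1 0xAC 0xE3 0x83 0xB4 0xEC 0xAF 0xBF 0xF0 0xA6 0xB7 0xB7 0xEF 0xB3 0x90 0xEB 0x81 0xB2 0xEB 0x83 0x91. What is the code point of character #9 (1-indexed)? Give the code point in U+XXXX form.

U+B0D1

Offset 0: leading byte 0xE8 = 11101000 → 3-byte char #1 = E8 BF 90.
Offset 3: leading byte 0xD8 = 11011000 → 2-byte char #2 = D8 B6.
Offset 5: leading byte 0xD1 = 11010001 → 2-byte char #3 = D1 AC.
Offset 7: leading byte 0xE3 = 11100011 → 3-byte char #4 = E3 83 B4.
Offset 10: leading byte 0xEC = 11101100 → 3-byte char #5 = EC AF BF.
Offset 13: leading byte 0xF0 = 11110000 → 4-byte char #6 = F0 A6 B7 B7.
Offset 17: leading byte 0xEF = 11101111 → 3-byte char #7 = EF B3 90.
Offset 20: leading byte 0xEB = 11101011 → 3-byte char #8 = EB 81 B2.
Offset 23: leading byte 0xEB = 11101011 → 3-byte char #9 = EB 83 91.
Leading byte 0xEB = 11101011 matches 1110xxxx → 3-byte sequence.
Byte 1: 0xEB = 11101011, payload 1011 (4 bits).
Byte 2: 0x83 = 10000011 (10xxxxxx ✓), payload 000011.
Byte 3: 0x91 = 10010001 (10xxxxxx ✓), payload 010001.
Concatenate: 1011000011010001 = 0xB0D1 (16 bits → U+B0D1).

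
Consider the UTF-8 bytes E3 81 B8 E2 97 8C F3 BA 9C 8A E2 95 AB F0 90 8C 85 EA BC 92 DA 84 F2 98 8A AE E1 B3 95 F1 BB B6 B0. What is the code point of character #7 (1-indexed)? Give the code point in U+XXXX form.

U+0684

Offset 0: leading byte 0xE3 = 11100011 → 3-byte char #1 = E3 81 B8.
Offset 3: leading byte 0xE2 = 11100010 → 3-byte char #2 = E2 97 8C.
Offset 6: leading byte 0xF3 = 11110011 → 4-byte char #3 = F3 BA 9C 8A.
Offset 10: leading byte 0xE2 = 11100010 → 3-byte char #4 = E2 95 AB.
Offset 13: leading byte 0xF0 = 11110000 → 4-byte char #5 = F0 90 8C 85.
Offset 17: leading byte 0xEA = 11101010 → 3-byte char #6 = EA BC 92.
Offset 20: leading byte 0xDA = 11011010 → 2-byte char #7 = DA 84.
Leading byte 0xDA = 11011010 matches 110xxxxx → 2-byte sequence.
Byte 1: 0xDA = 11011010, payload 11010 (5 bits).
Byte 2: 0x84 = 10000100 (10xxxxxx ✓), payload 000100.
Concatenate: 11010000100 = 0x684 (11 bits → U+0684).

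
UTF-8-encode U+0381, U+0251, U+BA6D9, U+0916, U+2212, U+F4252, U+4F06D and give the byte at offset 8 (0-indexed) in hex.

U+0381 → 2-byte form CE 81 at offsets 0–1.
U+0251 → 2-byte form C9 91 at offsets 2–3.
U+BA6D9 → 4-byte form F2 BA 9B 99 at offsets 4–7.
U+0916 → 3-byte form E0 A4 96 at offsets 8–10.
Offset 8 falls in char 4's range; it's byte 1 of E0 A4 96 = 0xE0.

0xE0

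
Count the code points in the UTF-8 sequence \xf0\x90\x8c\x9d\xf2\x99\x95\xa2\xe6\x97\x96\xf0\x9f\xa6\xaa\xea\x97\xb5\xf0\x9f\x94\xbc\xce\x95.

Byte at offset 0: 0xF0 = 11110000 → 4-byte char (#1). Advance 4.
Byte at offset 4: 0xF2 = 11110010 → 4-byte char (#2). Advance 4.
Byte at offset 8: 0xE6 = 11100110 → 3-byte char (#3). Advance 3.
Byte at offset 11: 0xF0 = 11110000 → 4-byte char (#4). Advance 4.
Byte at offset 15: 0xEA = 11101010 → 3-byte char (#5). Advance 3.
Byte at offset 18: 0xF0 = 11110000 → 4-byte char (#6). Advance 4.
Byte at offset 22: 0xCE = 11001110 → 2-byte char (#7). Advance 2.
Reached end at offset 24 after 7 code points.

7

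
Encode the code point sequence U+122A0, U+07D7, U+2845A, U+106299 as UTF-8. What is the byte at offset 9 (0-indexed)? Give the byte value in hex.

0x9A

U+122A0 → 4-byte form F0 92 8A A0 at offsets 0–3.
U+07D7 → 2-byte form DF 97 at offsets 4–5.
U+2845A → 4-byte form F0 A8 91 9A at offsets 6–9.
Offset 9 falls in char 3's range; it's byte 4 of F0 A8 91 9A = 0x9A.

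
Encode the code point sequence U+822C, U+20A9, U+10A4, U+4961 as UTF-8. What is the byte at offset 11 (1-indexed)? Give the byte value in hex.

1-indexed offset 11 is 0-indexed offset 10.
U+822C → 3-byte form E8 88 AC at offsets 0–2.
U+20A9 → 3-byte form E2 82 A9 at offsets 3–5.
U+10A4 → 3-byte form E1 82 A4 at offsets 6–8.
U+4961 → 3-byte form E4 A5 A1 at offsets 9–11.
Offset 10 falls in char 4's range; it's byte 2 of E4 A5 A1 = 0xA5.

0xA5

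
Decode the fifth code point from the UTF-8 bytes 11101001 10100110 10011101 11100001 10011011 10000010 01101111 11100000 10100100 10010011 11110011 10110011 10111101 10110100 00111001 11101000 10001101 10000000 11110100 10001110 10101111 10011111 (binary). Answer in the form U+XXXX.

Offset 0: leading byte 0xE9 = 11101001 → 3-byte char #1 = E9 A6 9D.
Offset 3: leading byte 0xE1 = 11100001 → 3-byte char #2 = E1 9B 82.
Offset 6: leading byte 0x6F = 01101111 → 1-byte char #3 = 6F.
Offset 7: leading byte 0xE0 = 11100000 → 3-byte char #4 = E0 A4 93.
Offset 10: leading byte 0xF3 = 11110011 → 4-byte char #5 = F3 B3 BD B4.
Leading byte 0xF3 = 11110011 matches 11110xxx → 4-byte sequence.
Byte 1: 0xF3 = 11110011, payload 011 (3 bits).
Byte 2: 0xB3 = 10110011 (10xxxxxx ✓), payload 110011.
Byte 3: 0xBD = 10111101 (10xxxxxx ✓), payload 111101.
Byte 4: 0xB4 = 10110100 (10xxxxxx ✓), payload 110100.
Concatenate: 011110011111101110100 = 0xF3F74 (21 bits → U+F3F74).

U+F3F74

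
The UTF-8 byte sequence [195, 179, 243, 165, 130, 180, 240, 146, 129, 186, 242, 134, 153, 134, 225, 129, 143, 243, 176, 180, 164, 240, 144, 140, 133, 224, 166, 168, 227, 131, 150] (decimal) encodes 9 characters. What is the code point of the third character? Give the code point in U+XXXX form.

U+1207A

Offset 0: leading byte 0xC3 = 11000011 → 2-byte char #1 = C3 B3.
Offset 2: leading byte 0xF3 = 11110011 → 4-byte char #2 = F3 A5 82 B4.
Offset 6: leading byte 0xF0 = 11110000 → 4-byte char #3 = F0 92 81 BA.
Leading byte 0xF0 = 11110000 matches 11110xxx → 4-byte sequence.
Byte 1: 0xF0 = 11110000, payload 000 (3 bits).
Byte 2: 0x92 = 10010010 (10xxxxxx ✓), payload 010010.
Byte 3: 0x81 = 10000001 (10xxxxxx ✓), payload 000001.
Byte 4: 0xBA = 10111010 (10xxxxxx ✓), payload 111010.
Concatenate: 000010010000001111010 = 0x1207A (21 bits → U+1207A).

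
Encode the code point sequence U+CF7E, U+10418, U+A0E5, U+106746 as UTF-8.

U+CF7E: 3-byte form → EC BD BE.
U+10418: 4-byte form → F0 90 90 98.
U+A0E5: 3-byte form → EA 83 A5.
U+106746: 4-byte form → F4 86 9D 86.
Concatenated (14 bytes): EC BD BE F0 90 90 98 EA 83 A5 F4 86 9D 86.

EC BD BE F0 90 90 98 EA 83 A5 F4 86 9D 86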